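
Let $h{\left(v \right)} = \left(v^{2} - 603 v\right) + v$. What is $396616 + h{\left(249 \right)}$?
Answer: $308719$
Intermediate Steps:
$h{\left(v \right)} = v^{2} - 602 v$
$396616 + h{\left(249 \right)} = 396616 + 249 \left(-602 + 249\right) = 396616 + 249 \left(-353\right) = 396616 - 87897 = 308719$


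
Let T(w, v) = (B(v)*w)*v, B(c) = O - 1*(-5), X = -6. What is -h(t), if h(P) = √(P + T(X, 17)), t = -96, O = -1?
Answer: -6*I*√14 ≈ -22.45*I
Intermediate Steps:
B(c) = 4 (B(c) = -1 - 1*(-5) = -1 + 5 = 4)
T(w, v) = 4*v*w (T(w, v) = (4*w)*v = 4*v*w)
h(P) = √(-408 + P) (h(P) = √(P + 4*17*(-6)) = √(P - 408) = √(-408 + P))
-h(t) = -√(-408 - 96) = -√(-504) = -6*I*√14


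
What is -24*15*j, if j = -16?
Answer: 5760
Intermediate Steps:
-24*15*j = -24*15*(-16) = -360*(-16) = -1*(-5760) = 5760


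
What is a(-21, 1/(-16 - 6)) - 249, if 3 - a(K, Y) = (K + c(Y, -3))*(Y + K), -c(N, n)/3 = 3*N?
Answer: -328803/484 ≈ -679.34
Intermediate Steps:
c(N, n) = -9*N
a(K, Y) = 3 - (K + Y)*(K - 9*Y) (a(K, Y) = 3 - (K - 9*Y)*(Y + K) = 3 - (K - 9*Y)*(K + Y) = 3 - (K + Y)*(K - 9*Y))
a(-21, 1/(-16 - 6)) - 249 = (3 - 1*(-21)**2 + 9*(1/(-16 - 6))**2 + 8*(-21)/(-16 - 6)) - 249 = (3 - 1*441 + 9*(1/(-22))**2 + 8*(-21)/(-22)) - 249 = (3 - 441 + 9*(-1/22)**2 + 8*(-21)*(-1/22)) - 249 = (3 - 441 + 9*(1/484) + 84/11) - 249 = (3 - 441 + 9/484 + 84/11) - 249 = -208287/484 - 249 = -328803/484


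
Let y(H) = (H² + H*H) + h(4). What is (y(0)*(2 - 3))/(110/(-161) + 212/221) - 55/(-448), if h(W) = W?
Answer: -31610471/2200128 ≈ -14.368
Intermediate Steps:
y(H) = 4 + 2*H² (y(H) = (H² + H*H) + 4 = (H² + H²) + 4 = 2*H² + 4 = 4 + 2*H²)
(y(0)*(2 - 3))/(110/(-161) + 212/221) - 55/(-448) = ((4 + 2*0²)*(2 - 3))/(110/(-161) + 212/221) - 55/(-448) = ((4 + 2*0)*(-1))/(110*(-1/161) + 212*(1/221)) - 55*(-1/448) = ((4 + 0)*(-1))/(-110/161 + 212/221) + 55/448 = (4*(-1))/(9822/35581) + 55/448 = -4*35581/9822 + 55/448 = -71162/4911 + 55/448 = -31610471/2200128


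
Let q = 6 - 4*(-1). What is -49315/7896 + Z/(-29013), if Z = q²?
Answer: -22723265/3636296 ≈ -6.2490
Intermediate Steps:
q = 10 (q = 6 + 4 = 10)
Z = 100 (Z = 10² = 100)
-49315/7896 + Z/(-29013) = -49315/7896 + 100/(-29013) = -49315*1/7896 + 100*(-1/29013) = -7045/1128 - 100/29013 = -22723265/3636296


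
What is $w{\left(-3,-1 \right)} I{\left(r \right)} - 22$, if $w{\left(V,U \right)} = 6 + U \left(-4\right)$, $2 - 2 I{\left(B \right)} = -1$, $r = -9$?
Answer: $-7$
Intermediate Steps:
$I{\left(B \right)} = \frac{3}{2}$ ($I{\left(B \right)} = 1 - - \frac{1}{2} = 1 + \frac{1}{2} = \frac{3}{2}$)
$w{\left(V,U \right)} = 6 - 4 U$
$w{\left(-3,-1 \right)} I{\left(r \right)} - 22 = \left(6 - -4\right) \frac{3}{2} - 22 = \left(6 + 4\right) \frac{3}{2} - 22 = 10 \cdot \frac{3}{2} - 22 = 15 - 22 = -7$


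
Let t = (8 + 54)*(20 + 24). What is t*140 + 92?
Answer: 382012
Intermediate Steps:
t = 2728 (t = 62*44 = 2728)
t*140 + 92 = 2728*140 + 92 = 381920 + 92 = 382012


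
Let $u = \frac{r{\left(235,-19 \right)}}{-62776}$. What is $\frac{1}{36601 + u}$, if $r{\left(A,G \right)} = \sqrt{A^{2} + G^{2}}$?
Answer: $\frac{72119089433888}{2639630792369706895} + \frac{31388 \sqrt{55586}}{2639630792369706895} \approx 2.7322 \cdot 10^{-5}$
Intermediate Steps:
$u = - \frac{\sqrt{55586}}{62776}$ ($u = \frac{\sqrt{235^{2} + \left(-19\right)^{2}}}{-62776} = \sqrt{55225 + 361} \left(- \frac{1}{62776}\right) = \sqrt{55586} \left(- \frac{1}{62776}\right) = - \frac{\sqrt{55586}}{62776} \approx -0.0037557$)
$\frac{1}{36601 + u} = \frac{1}{36601 - \frac{\sqrt{55586}}{62776}}$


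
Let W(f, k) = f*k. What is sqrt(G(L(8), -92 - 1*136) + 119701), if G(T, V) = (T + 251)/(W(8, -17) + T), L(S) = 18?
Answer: sqrt(1666684982)/118 ≈ 345.98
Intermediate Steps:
G(T, V) = (251 + T)/(-136 + T) (G(T, V) = (T + 251)/(8*(-17) + T) = (251 + T)/(-136 + T))
sqrt(G(L(8), -92 - 1*136) + 119701) = sqrt((251 + 18)/(-136 + 18) + 119701) = sqrt(269/(-118) + 119701) = sqrt(-1/118*269 + 119701) = sqrt(-269/118 + 119701) = sqrt(14124449/118) = sqrt(1666684982)/118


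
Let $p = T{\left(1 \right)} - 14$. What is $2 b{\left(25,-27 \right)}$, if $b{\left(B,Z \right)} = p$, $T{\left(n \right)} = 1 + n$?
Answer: $-24$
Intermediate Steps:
$p = -12$ ($p = \left(1 + 1\right) - 14 = 2 - 14 = -12$)
$b{\left(B,Z \right)} = -12$
$2 b{\left(25,-27 \right)} = 2 \left(-12\right) = -24$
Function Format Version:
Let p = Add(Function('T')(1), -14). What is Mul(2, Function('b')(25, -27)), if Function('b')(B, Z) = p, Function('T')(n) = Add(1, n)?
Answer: -24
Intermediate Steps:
p = -12 (p = Add(Add(1, 1), -14) = Add(2, -14) = -12)
Function('b')(B, Z) = -12
Mul(2, Function('b')(25, -27)) = Mul(2, -12) = -24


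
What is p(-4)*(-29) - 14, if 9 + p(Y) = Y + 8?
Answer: 131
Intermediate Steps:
p(Y) = -1 + Y (p(Y) = -9 + (Y + 8) = -9 + (8 + Y) = -1 + Y)
p(-4)*(-29) - 14 = (-1 - 4)*(-29) - 14 = -5*(-29) - 14 = 145 - 14 = 131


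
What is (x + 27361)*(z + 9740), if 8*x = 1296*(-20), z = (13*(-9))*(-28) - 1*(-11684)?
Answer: 595788700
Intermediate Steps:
z = 14960 (z = -117*(-28) + 11684 = 3276 + 11684 = 14960)
x = -3240 (x = (1296*(-20))/8 = (⅛)*(-25920) = -3240)
(x + 27361)*(z + 9740) = (-3240 + 27361)*(14960 + 9740) = 24121*24700 = 595788700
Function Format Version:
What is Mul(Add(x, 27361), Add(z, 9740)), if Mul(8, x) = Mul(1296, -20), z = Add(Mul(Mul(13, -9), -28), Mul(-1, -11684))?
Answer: 595788700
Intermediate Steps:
z = 14960 (z = Add(Mul(-117, -28), 11684) = Add(3276, 11684) = 14960)
x = -3240 (x = Mul(Rational(1, 8), Mul(1296, -20)) = Mul(Rational(1, 8), -25920) = -3240)
Mul(Add(x, 27361), Add(z, 9740)) = Mul(Add(-3240, 27361), Add(14960, 9740)) = Mul(24121, 24700) = 595788700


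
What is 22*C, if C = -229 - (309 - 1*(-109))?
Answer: -14234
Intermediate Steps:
C = -647 (C = -229 - (309 + 109) = -229 - 1*418 = -229 - 418 = -647)
22*C = 22*(-647) = -14234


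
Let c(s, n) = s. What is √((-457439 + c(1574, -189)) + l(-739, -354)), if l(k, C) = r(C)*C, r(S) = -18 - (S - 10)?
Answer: 3*I*√64261 ≈ 760.49*I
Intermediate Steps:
r(S) = -8 - S (r(S) = -18 - (-10 + S) = -18 + (10 - S) = -8 - S)
l(k, C) = C*(-8 - C) (l(k, C) = (-8 - C)*C = C*(-8 - C))
√((-457439 + c(1574, -189)) + l(-739, -354)) = √((-457439 + 1574) - 1*(-354)*(8 - 354)) = √(-455865 - 1*(-354)*(-346)) = √(-455865 - 122484) = √(-578349) = 3*I*√64261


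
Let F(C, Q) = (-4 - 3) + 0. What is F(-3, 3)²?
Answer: 49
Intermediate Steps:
F(C, Q) = -7 (F(C, Q) = -7 + 0 = -7)
F(-3, 3)² = (-7)² = 49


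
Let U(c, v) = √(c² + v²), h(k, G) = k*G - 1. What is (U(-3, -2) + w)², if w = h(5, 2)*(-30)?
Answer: (270 - √13)² ≈ 70966.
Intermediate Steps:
h(k, G) = -1 + G*k (h(k, G) = G*k - 1 = -1 + G*k)
w = -270 (w = (-1 + 2*5)*(-30) = (-1 + 10)*(-30) = 9*(-30) = -270)
(U(-3, -2) + w)² = (√((-3)² + (-2)²) - 270)² = (√(9 + 4) - 270)² = (√13 - 270)² = (-270 + √13)²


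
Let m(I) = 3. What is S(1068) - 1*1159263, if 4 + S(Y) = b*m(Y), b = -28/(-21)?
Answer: -1159263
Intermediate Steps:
b = 4/3 (b = -28*(-1/21) = 4/3 ≈ 1.3333)
S(Y) = 0 (S(Y) = -4 + (4/3)*3 = -4 + 4 = 0)
S(1068) - 1*1159263 = 0 - 1*1159263 = 0 - 1159263 = -1159263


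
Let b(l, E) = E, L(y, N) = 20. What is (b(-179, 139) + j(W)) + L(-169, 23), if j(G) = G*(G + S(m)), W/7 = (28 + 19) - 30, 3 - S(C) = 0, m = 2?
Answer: 14677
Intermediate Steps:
S(C) = 3 (S(C) = 3 - 1*0 = 3 + 0 = 3)
W = 119 (W = 7*((28 + 19) - 30) = 7*(47 - 30) = 7*17 = 119)
j(G) = G*(3 + G) (j(G) = G*(G + 3) = G*(3 + G))
(b(-179, 139) + j(W)) + L(-169, 23) = (139 + 119*(3 + 119)) + 20 = (139 + 119*122) + 20 = (139 + 14518) + 20 = 14657 + 20 = 14677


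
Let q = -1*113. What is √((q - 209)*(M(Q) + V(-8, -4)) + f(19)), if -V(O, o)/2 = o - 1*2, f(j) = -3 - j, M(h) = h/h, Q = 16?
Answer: 4*I*√263 ≈ 64.869*I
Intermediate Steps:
M(h) = 1
q = -113
V(O, o) = 4 - 2*o (V(O, o) = -2*(o - 1*2) = -2*(o - 2) = -2*(-2 + o) = 4 - 2*o)
√((q - 209)*(M(Q) + V(-8, -4)) + f(19)) = √((-113 - 209)*(1 + (4 - 2*(-4))) + (-3 - 1*19)) = √(-322*(1 + (4 + 8)) + (-3 - 19)) = √(-322*(1 + 12) - 22) = √(-322*13 - 22) = √(-4186 - 22) = √(-4208) = 4*I*√263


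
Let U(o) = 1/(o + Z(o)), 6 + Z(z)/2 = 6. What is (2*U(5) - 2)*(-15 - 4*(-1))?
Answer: 88/5 ≈ 17.600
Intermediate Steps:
Z(z) = 0 (Z(z) = -12 + 2*6 = -12 + 12 = 0)
U(o) = 1/o (U(o) = 1/(o + 0) = 1/o)
(2*U(5) - 2)*(-15 - 4*(-1)) = (2/5 - 2)*(-15 - 4*(-1)) = (2*(⅕) - 2)*(-15 + 4) = (⅖ - 2)*(-11) = -8/5*(-11) = 88/5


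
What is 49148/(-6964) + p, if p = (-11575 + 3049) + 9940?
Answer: 2449487/1741 ≈ 1406.9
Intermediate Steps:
p = 1414 (p = -8526 + 9940 = 1414)
49148/(-6964) + p = 49148/(-6964) + 1414 = 49148*(-1/6964) + 1414 = -12287/1741 + 1414 = 2449487/1741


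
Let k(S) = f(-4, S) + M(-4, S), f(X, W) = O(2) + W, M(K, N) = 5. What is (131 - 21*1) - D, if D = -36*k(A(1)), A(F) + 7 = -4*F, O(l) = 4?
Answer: 38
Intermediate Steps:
A(F) = -7 - 4*F
f(X, W) = 4 + W
k(S) = 9 + S (k(S) = (4 + S) + 5 = 9 + S)
D = 72 (D = -36*(9 + (-7 - 4*1)) = -36*(9 + (-7 - 4)) = -36*(9 - 11) = -36*(-2) = 72)
(131 - 21*1) - D = (131 - 21*1) - 1*72 = (131 - 21) - 72 = 110 - 72 = 38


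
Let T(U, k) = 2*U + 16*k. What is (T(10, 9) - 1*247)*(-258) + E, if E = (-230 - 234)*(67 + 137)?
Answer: -73242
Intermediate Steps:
E = -94656 (E = -464*204 = -94656)
(T(10, 9) - 1*247)*(-258) + E = ((2*10 + 16*9) - 1*247)*(-258) - 94656 = ((20 + 144) - 247)*(-258) - 94656 = (164 - 247)*(-258) - 94656 = -83*(-258) - 94656 = 21414 - 94656 = -73242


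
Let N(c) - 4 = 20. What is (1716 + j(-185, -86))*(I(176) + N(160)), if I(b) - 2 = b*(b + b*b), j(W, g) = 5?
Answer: 9435860938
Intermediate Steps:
N(c) = 24 (N(c) = 4 + 20 = 24)
I(b) = 2 + b*(b + b²) (I(b) = 2 + b*(b + b*b) = 2 + b*(b + b²))
(1716 + j(-185, -86))*(I(176) + N(160)) = (1716 + 5)*((2 + 176² + 176³) + 24) = 1721*((2 + 30976 + 5451776) + 24) = 1721*(5482754 + 24) = 1721*5482778 = 9435860938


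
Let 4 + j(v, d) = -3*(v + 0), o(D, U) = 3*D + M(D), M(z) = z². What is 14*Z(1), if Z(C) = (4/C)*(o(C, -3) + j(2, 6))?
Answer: -336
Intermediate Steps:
o(D, U) = D² + 3*D (o(D, U) = 3*D + D² = D² + 3*D)
j(v, d) = -4 - 3*v (j(v, d) = -4 - 3*(v + 0) = -4 - 3*v)
Z(C) = 4*(-10 + C*(3 + C))/C (Z(C) = (4/C)*(C*(3 + C) + (-4 - 3*2)) = (4/C)*(C*(3 + C) + (-4 - 6)) = (4/C)*(C*(3 + C) - 10) = (4/C)*(-10 + C*(3 + C)) = 4*(-10 + C*(3 + C))/C)
14*Z(1) = 14*(12 - 40/1 + 4*1) = 14*(12 - 40*1 + 4) = 14*(12 - 40 + 4) = 14*(-24) = -336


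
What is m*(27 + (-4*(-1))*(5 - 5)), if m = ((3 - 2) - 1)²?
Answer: 0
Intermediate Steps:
m = 0 (m = (1 - 1)² = 0² = 0)
m*(27 + (-4*(-1))*(5 - 5)) = 0*(27 + (-4*(-1))*(5 - 5)) = 0*(27 + 4*0) = 0*(27 + 0) = 0*27 = 0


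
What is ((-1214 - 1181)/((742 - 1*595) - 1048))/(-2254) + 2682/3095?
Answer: 5439337903/6285493130 ≈ 0.86538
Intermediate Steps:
((-1214 - 1181)/((742 - 1*595) - 1048))/(-2254) + 2682/3095 = -2395/((742 - 595) - 1048)*(-1/2254) + 2682*(1/3095) = -2395/(147 - 1048)*(-1/2254) + 2682/3095 = -2395/(-901)*(-1/2254) + 2682/3095 = -2395*(-1/901)*(-1/2254) + 2682/3095 = (2395/901)*(-1/2254) + 2682/3095 = -2395/2030854 + 2682/3095 = 5439337903/6285493130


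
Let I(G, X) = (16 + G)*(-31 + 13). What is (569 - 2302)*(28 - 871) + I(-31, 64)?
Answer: 1461189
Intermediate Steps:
I(G, X) = -288 - 18*G (I(G, X) = (16 + G)*(-18) = -288 - 18*G)
(569 - 2302)*(28 - 871) + I(-31, 64) = (569 - 2302)*(28 - 871) + (-288 - 18*(-31)) = -1733*(-843) + (-288 + 558) = 1460919 + 270 = 1461189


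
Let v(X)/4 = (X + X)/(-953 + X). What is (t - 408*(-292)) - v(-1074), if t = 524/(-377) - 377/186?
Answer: 16932580514749/142137294 ≈ 1.1913e+5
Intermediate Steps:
v(X) = 8*X/(-953 + X) (v(X) = 4*((X + X)/(-953 + X)) = 4*((2*X)/(-953 + X)) = 4*(2*X/(-953 + X)) = 8*X/(-953 + X))
t = -239593/70122 (t = 524*(-1/377) - 377*1/186 = -524/377 - 377/186 = -239593/70122 ≈ -3.4168)
(t - 408*(-292)) - v(-1074) = (-239593/70122 - 408*(-292)) - 8*(-1074)/(-953 - 1074) = (-239593/70122 + 119136) - 8*(-1074)/(-2027) = 8353814999/70122 - 8*(-1074)*(-1)/2027 = 8353814999/70122 - 1*8592/2027 = 8353814999/70122 - 8592/2027 = 16932580514749/142137294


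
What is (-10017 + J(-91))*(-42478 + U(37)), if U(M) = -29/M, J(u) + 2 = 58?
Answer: 15655853115/37 ≈ 4.2313e+8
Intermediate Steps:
J(u) = 56 (J(u) = -2 + 58 = 56)
(-10017 + J(-91))*(-42478 + U(37)) = (-10017 + 56)*(-42478 - 29/37) = -9961*(-42478 - 29*1/37) = -9961*(-42478 - 29/37) = -9961*(-1571715/37) = 15655853115/37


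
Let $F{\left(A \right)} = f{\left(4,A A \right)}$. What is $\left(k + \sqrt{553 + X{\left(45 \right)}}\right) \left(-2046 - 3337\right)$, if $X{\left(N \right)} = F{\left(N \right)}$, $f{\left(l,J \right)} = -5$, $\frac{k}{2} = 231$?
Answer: $-2486946 - 10766 \sqrt{137} \approx -2.613 \cdot 10^{6}$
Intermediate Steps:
$k = 462$ ($k = 2 \cdot 231 = 462$)
$F{\left(A \right)} = -5$
$X{\left(N \right)} = -5$
$\left(k + \sqrt{553 + X{\left(45 \right)}}\right) \left(-2046 - 3337\right) = \left(462 + \sqrt{553 - 5}\right) \left(-2046 - 3337\right) = \left(462 + \sqrt{548}\right) \left(-5383\right) = \left(462 + 2 \sqrt{137}\right) \left(-5383\right) = -2486946 - 10766 \sqrt{137}$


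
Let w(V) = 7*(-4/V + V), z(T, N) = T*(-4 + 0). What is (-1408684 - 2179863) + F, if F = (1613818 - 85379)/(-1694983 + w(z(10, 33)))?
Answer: -60835299693171/16952623 ≈ -3.5885e+6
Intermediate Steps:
z(T, N) = -4*T (z(T, N) = T*(-4) = -4*T)
w(V) = -28/V + 7*V (w(V) = 7*(V - 4/V) = -28/V + 7*V)
F = -15284390/16952623 (F = (1613818 - 85379)/(-1694983 + (-28/((-4*10)) + 7*(-4*10))) = 1528439/(-1694983 + (-28/(-40) + 7*(-40))) = 1528439/(-1694983 + (-28*(-1/40) - 280)) = 1528439/(-1694983 + (7/10 - 280)) = 1528439/(-1694983 - 2793/10) = 1528439/(-16952623/10) = 1528439*(-10/16952623) = -15284390/16952623 ≈ -0.90159)
(-1408684 - 2179863) + F = (-1408684 - 2179863) - 15284390/16952623 = -3588547 - 15284390/16952623 = -60835299693171/16952623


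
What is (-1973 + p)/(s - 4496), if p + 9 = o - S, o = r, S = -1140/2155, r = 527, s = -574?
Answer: 208959/728390 ≈ 0.28688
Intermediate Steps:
S = -228/431 (S = -1140*1/2155 = -228/431 ≈ -0.52900)
o = 527
p = 223486/431 (p = -9 + (527 - 1*(-228/431)) = -9 + (527 + 228/431) = -9 + 227365/431 = 223486/431 ≈ 518.53)
(-1973 + p)/(s - 4496) = (-1973 + 223486/431)/(-574 - 4496) = -626877/431/(-5070) = -626877/431*(-1/5070) = 208959/728390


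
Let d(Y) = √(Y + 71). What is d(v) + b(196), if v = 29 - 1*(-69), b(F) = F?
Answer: 209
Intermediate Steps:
v = 98 (v = 29 + 69 = 98)
d(Y) = √(71 + Y)
d(v) + b(196) = √(71 + 98) + 196 = √169 + 196 = 13 + 196 = 209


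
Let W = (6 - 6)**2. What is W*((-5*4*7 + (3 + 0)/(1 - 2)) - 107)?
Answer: 0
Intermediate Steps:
W = 0 (W = 0**2 = 0)
W*((-5*4*7 + (3 + 0)/(1 - 2)) - 107) = 0*((-5*4*7 + (3 + 0)/(1 - 2)) - 107) = 0*((-20*7 + 3/(-1)) - 107) = 0*((-140 + 3*(-1)) - 107) = 0*((-140 - 3) - 107) = 0*(-143 - 107) = 0*(-250) = 0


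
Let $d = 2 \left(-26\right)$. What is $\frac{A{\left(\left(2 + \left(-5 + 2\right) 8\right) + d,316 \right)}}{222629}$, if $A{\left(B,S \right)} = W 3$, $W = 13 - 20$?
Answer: $- \frac{21}{222629} \approx -9.4327 \cdot 10^{-5}$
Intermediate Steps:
$W = -7$
$d = -52$
$A{\left(B,S \right)} = -21$ ($A{\left(B,S \right)} = \left(-7\right) 3 = -21$)
$\frac{A{\left(\left(2 + \left(-5 + 2\right) 8\right) + d,316 \right)}}{222629} = - \frac{21}{222629}$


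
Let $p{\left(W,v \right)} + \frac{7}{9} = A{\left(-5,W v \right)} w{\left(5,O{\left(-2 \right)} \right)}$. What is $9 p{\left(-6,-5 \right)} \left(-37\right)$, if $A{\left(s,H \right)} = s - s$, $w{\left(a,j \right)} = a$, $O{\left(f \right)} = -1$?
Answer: $259$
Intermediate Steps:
$A{\left(s,H \right)} = 0$
$p{\left(W,v \right)} = - \frac{7}{9}$ ($p{\left(W,v \right)} = - \frac{7}{9} + 0 \cdot 5 = - \frac{7}{9} + 0 = - \frac{7}{9}$)
$9 p{\left(-6,-5 \right)} \left(-37\right) = 9 \left(- \frac{7}{9}\right) \left(-37\right) = \left(-7\right) \left(-37\right) = 259$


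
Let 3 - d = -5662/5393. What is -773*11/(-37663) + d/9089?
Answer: 417613953014/1846126404751 ≈ 0.22621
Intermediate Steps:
d = 21841/5393 (d = 3 - (-5662)/5393 = 3 - 1*(-5662/5393) = 3 + 5662/5393 = 21841/5393 ≈ 4.0499)
-773*11/(-37663) + d/9089 = -773*11/(-37663) + (21841/5393)/9089 = -8503*(-1/37663) + (21841/5393)*(1/9089) = 8503/37663 + 21841/49016977 = 417613953014/1846126404751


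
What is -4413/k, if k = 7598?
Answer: -4413/7598 ≈ -0.58081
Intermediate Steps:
-4413/k = -4413/7598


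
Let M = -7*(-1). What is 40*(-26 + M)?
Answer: -760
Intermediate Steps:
M = 7
40*(-26 + M) = 40*(-26 + 7) = 40*(-19) = -760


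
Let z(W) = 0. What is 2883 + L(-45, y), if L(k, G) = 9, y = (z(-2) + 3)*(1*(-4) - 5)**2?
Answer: 2892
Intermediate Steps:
y = 243 (y = (0 + 3)*(1*(-4) - 5)**2 = 3*(-4 - 5)**2 = 3*(-9)**2 = 3*81 = 243)
2883 + L(-45, y) = 2883 + 9 = 2892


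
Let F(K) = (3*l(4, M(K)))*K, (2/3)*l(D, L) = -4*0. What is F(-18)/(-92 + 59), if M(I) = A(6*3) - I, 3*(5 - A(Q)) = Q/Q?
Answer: 0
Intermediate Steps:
A(Q) = 14/3 (A(Q) = 5 - Q/(3*Q) = 5 - ⅓*1 = 5 - ⅓ = 14/3)
M(I) = 14/3 - I
l(D, L) = 0 (l(D, L) = 3*(-4*0)/2 = (3/2)*0 = 0)
F(K) = 0 (F(K) = (3*0)*K = 0*K = 0)
F(-18)/(-92 + 59) = 0/(-92 + 59) = 0/(-33) = 0*(-1/33) = 0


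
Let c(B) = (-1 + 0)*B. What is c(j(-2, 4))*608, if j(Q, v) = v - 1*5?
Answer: 608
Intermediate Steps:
j(Q, v) = -5 + v (j(Q, v) = v - 5 = -5 + v)
c(B) = -B
c(j(-2, 4))*608 = -(-5 + 4)*608 = -1*(-1)*608 = 1*608 = 608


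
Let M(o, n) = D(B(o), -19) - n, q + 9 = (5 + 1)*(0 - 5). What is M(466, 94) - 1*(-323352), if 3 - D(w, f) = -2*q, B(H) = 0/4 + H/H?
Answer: 323183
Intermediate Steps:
q = -39 (q = -9 + (5 + 1)*(0 - 5) = -9 + 6*(-5) = -9 - 30 = -39)
B(H) = 1 (B(H) = 0*(¼) + 1 = 0 + 1 = 1)
D(w, f) = -75 (D(w, f) = 3 - (-2)*(-39) = 3 - 1*78 = 3 - 78 = -75)
M(o, n) = -75 - n
M(466, 94) - 1*(-323352) = (-75 - 1*94) - 1*(-323352) = (-75 - 94) + 323352 = -169 + 323352 = 323183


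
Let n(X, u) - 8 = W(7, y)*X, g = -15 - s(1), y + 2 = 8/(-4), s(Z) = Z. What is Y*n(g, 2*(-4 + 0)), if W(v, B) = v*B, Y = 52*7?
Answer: 165984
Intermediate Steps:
y = -4 (y = -2 + 8/(-4) = -2 + 8*(-¼) = -2 - 2 = -4)
Y = 364
g = -16 (g = -15 - 1*1 = -15 - 1 = -16)
W(v, B) = B*v
n(X, u) = 8 - 28*X (n(X, u) = 8 + (-4*7)*X = 8 - 28*X)
Y*n(g, 2*(-4 + 0)) = 364*(8 - 28*(-16)) = 364*(8 + 448) = 364*456 = 165984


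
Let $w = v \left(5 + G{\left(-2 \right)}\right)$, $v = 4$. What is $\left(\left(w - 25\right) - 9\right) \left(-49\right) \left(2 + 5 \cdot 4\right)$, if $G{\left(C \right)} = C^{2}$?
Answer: $-2156$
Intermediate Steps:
$w = 36$ ($w = 4 \left(5 + \left(-2\right)^{2}\right) = 4 \left(5 + 4\right) = 4 \cdot 9 = 36$)
$\left(\left(w - 25\right) - 9\right) \left(-49\right) \left(2 + 5 \cdot 4\right) = \left(\left(36 - 25\right) - 9\right) \left(-49\right) \left(2 + 5 \cdot 4\right) = \left(11 - 9\right) \left(-49\right) \left(2 + 20\right) = 2 \left(-49\right) 22 = \left(-98\right) 22 = -2156$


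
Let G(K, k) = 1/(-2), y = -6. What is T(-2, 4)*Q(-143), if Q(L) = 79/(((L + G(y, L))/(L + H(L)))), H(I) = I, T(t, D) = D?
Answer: 180752/287 ≈ 629.80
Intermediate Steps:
G(K, k) = -½
Q(L) = 158*L/(-½ + L) (Q(L) = 79/(((L - ½)/(L + L))) = 79/(((-½ + L)/((2*L)))) = 79/(((-½ + L)*(1/(2*L)))) = 79/(((-½ + L)/(2*L))) = 79*(2*L/(-½ + L)) = 158*L/(-½ + L))
T(-2, 4)*Q(-143) = 4*(316*(-143)/(-1 + 2*(-143))) = 4*(316*(-143)/(-1 - 286)) = 4*(316*(-143)/(-287)) = 4*(316*(-143)*(-1/287)) = 4*(45188/287) = 180752/287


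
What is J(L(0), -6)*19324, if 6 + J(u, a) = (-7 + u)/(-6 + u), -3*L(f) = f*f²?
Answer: -280198/3 ≈ -93399.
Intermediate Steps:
L(f) = -f³/3 (L(f) = -f*f²/3 = -f³/3)
J(u, a) = -6 + (-7 + u)/(-6 + u)
J(L(0), -6)*19324 = ((29 - (-5)*0³/3)/(-6 - ⅓*0³))*19324 = ((29 - (-5)*0/3)/(-6 - ⅓*0))*19324 = ((29 - 5*0)/(-6 + 0))*19324 = ((29 + 0)/(-6))*19324 = -⅙*29*19324 = -29/6*19324 = -280198/3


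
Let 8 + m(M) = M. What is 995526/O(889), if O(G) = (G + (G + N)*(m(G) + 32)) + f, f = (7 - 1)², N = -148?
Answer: 497763/338729 ≈ 1.4695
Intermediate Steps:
m(M) = -8 + M
f = 36 (f = 6² = 36)
O(G) = 36 + G + (-148 + G)*(24 + G) (O(G) = (G + (G - 148)*((-8 + G) + 32)) + 36 = (G + (-148 + G)*(24 + G)) + 36 = 36 + G + (-148 + G)*(24 + G))
995526/O(889) = 995526/(-3516 + 889² - 123*889) = 995526/(-3516 + 790321 - 109347) = 995526/677458 = 995526*(1/677458) = 497763/338729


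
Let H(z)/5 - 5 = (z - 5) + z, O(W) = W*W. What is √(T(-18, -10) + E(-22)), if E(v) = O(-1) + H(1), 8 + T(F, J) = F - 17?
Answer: 4*I*√2 ≈ 5.6569*I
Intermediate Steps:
O(W) = W²
T(F, J) = -25 + F (T(F, J) = -8 + (F - 17) = -8 + (-17 + F) = -25 + F)
H(z) = 10*z (H(z) = 25 + 5*((z - 5) + z) = 25 + 5*((-5 + z) + z) = 25 + 5*(-5 + 2*z) = 25 + (-25 + 10*z) = 10*z)
E(v) = 11 (E(v) = (-1)² + 10*1 = 1 + 10 = 11)
√(T(-18, -10) + E(-22)) = √((-25 - 18) + 11) = √(-43 + 11) = √(-32) = 4*I*√2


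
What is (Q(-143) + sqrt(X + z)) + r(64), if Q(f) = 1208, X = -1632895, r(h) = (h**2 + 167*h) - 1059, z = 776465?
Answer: 14933 + I*sqrt(856430) ≈ 14933.0 + 925.43*I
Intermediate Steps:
r(h) = -1059 + h**2 + 167*h
(Q(-143) + sqrt(X + z)) + r(64) = (1208 + sqrt(-1632895 + 776465)) + (-1059 + 64**2 + 167*64) = (1208 + sqrt(-856430)) + (-1059 + 4096 + 10688) = (1208 + I*sqrt(856430)) + 13725 = 14933 + I*sqrt(856430)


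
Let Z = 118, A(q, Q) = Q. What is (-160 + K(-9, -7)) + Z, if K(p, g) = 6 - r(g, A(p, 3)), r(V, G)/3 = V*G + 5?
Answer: 12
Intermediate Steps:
r(V, G) = 15 + 3*G*V (r(V, G) = 3*(V*G + 5) = 3*(G*V + 5) = 3*(5 + G*V) = 15 + 3*G*V)
K(p, g) = -9 - 9*g (K(p, g) = 6 - (15 + 3*3*g) = 6 - (15 + 9*g) = 6 + (-15 - 9*g) = -9 - 9*g)
(-160 + K(-9, -7)) + Z = (-160 + (-9 - 9*(-7))) + 118 = (-160 + (-9 + 63)) + 118 = (-160 + 54) + 118 = -106 + 118 = 12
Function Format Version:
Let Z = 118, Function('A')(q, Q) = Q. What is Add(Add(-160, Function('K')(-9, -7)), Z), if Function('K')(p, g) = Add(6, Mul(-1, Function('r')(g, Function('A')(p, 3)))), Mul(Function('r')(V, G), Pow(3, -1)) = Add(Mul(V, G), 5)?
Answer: 12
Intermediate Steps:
Function('r')(V, G) = Add(15, Mul(3, G, V)) (Function('r')(V, G) = Mul(3, Add(Mul(V, G), 5)) = Mul(3, Add(Mul(G, V), 5)) = Mul(3, Add(5, Mul(G, V))) = Add(15, Mul(3, G, V)))
Function('K')(p, g) = Add(-9, Mul(-9, g)) (Function('K')(p, g) = Add(6, Mul(-1, Add(15, Mul(3, 3, g)))) = Add(6, Mul(-1, Add(15, Mul(9, g)))) = Add(6, Add(-15, Mul(-9, g))) = Add(-9, Mul(-9, g)))
Add(Add(-160, Function('K')(-9, -7)), Z) = Add(Add(-160, Add(-9, Mul(-9, -7))), 118) = Add(Add(-160, Add(-9, 63)), 118) = Add(Add(-160, 54), 118) = Add(-106, 118) = 12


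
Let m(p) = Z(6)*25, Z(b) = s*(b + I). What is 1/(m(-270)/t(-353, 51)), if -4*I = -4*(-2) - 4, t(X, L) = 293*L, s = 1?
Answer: 14943/125 ≈ 119.54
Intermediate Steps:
I = -1 (I = -(-4*(-2) - 4)/4 = -(8 - 4)/4 = -1/4*4 = -1)
Z(b) = -1 + b (Z(b) = 1*(b - 1) = 1*(-1 + b) = -1 + b)
m(p) = 125 (m(p) = (-1 + 6)*25 = 5*25 = 125)
1/(m(-270)/t(-353, 51)) = 1/(125/((293*51))) = 1/(125/14943) = 14943/125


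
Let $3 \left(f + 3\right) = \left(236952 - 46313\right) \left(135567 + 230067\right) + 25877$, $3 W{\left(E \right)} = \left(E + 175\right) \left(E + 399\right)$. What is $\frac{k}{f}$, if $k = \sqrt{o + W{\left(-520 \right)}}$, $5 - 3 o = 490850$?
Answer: $\frac{15 i \sqrt{1497}}{34852062997} \approx 1.6652 \cdot 10^{-8} i$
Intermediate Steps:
$o = -163615$ ($o = \frac{5}{3} - \frac{490850}{3} = -163615$)
$W{\left(E \right)} = \frac{\left(175 + E\right) \left(399 + E\right)}{3}$ ($W{\left(E \right)} = \frac{\left(E + 175\right) \left(E + 399\right)}{3} = \frac{\left(175 + E\right) \left(399 + E\right)}{3}$)
$f = \frac{69704125994}{3}$ ($f = -3 + \frac{\left(236952 - 46313\right) \left(135567 + 230067\right) + 25877}{3} = -3 + \frac{190639 \cdot 365634 + 25877}{3} = -3 + \frac{69704100126 + 25877}{3} = -3 + \frac{1}{3} \cdot 69704126003 = -3 + \frac{69704126003}{3} = \frac{69704125994}{3} \approx 2.3235 \cdot 10^{10}$)
$k = 10 i \sqrt{1497}$ ($k = \sqrt{-163615 + \left(23275 + \frac{\left(-520\right)^{2}}{3} + \frac{574}{3} \left(-520\right)\right)} = \sqrt{-163615 + \left(23275 + \frac{1}{3} \cdot 270400 - \frac{298480}{3}\right)} = \sqrt{-163615 + \left(23275 + \frac{270400}{3} - \frac{298480}{3}\right)} = \sqrt{-163615 + 13915} = \sqrt{-149700} = 10 i \sqrt{1497} \approx 386.91 i$)
$\frac{k}{f} = \frac{10 i \sqrt{1497}}{\frac{69704125994}{3}} = 10 i \sqrt{1497} \cdot \frac{3}{69704125994} = \frac{15 i \sqrt{1497}}{34852062997}$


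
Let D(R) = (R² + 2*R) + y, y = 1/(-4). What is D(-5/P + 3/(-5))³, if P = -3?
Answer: 20101460959/729000000 ≈ 27.574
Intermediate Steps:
y = -¼ ≈ -0.25000
D(R) = -¼ + R² + 2*R (D(R) = (R² + 2*R) - ¼ = -¼ + R² + 2*R)
D(-5/P + 3/(-5))³ = (-¼ + (-5/(-3) + 3/(-5))² + 2*(-5/(-3) + 3/(-5)))³ = (-¼ + (-5*(-⅓) + 3*(-⅕))² + 2*(-5*(-⅓) + 3*(-⅕)))³ = (-¼ + (5/3 - ⅗)² + 2*(5/3 - ⅗))³ = (-¼ + (16/15)² + 2*(16/15))³ = (-¼ + 256/225 + 32/15)³ = (2719/900)³ = 20101460959/729000000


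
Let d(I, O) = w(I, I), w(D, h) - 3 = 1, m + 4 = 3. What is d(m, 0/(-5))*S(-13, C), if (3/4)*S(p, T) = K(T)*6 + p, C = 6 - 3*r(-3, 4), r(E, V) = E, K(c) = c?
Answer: 1232/3 ≈ 410.67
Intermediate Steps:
m = -1 (m = -4 + 3 = -1)
w(D, h) = 4 (w(D, h) = 3 + 1 = 4)
d(I, O) = 4
C = 15 (C = 6 - 3*(-3) = 6 + 9 = 15)
S(p, T) = 8*T + 4*p/3 (S(p, T) = 4*(T*6 + p)/3 = 4*(6*T + p)/3 = 4*(p + 6*T)/3 = 8*T + 4*p/3)
d(m, 0/(-5))*S(-13, C) = 4*(8*15 + (4/3)*(-13)) = 4*(120 - 52/3) = 4*(308/3) = 1232/3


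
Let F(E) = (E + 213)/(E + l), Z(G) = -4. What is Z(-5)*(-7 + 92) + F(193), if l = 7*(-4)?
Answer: -55694/165 ≈ -337.54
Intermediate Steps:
l = -28
F(E) = (213 + E)/(-28 + E) (F(E) = (E + 213)/(E - 28) = (213 + E)/(-28 + E))
Z(-5)*(-7 + 92) + F(193) = -4*(-7 + 92) + (213 + 193)/(-28 + 193) = -4*85 + 406/165 = -340 + (1/165)*406 = -340 + 406/165 = -55694/165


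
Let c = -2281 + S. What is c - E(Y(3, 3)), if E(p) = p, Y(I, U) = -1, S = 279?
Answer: -2001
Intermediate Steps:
c = -2002 (c = -2281 + 279 = -2002)
c - E(Y(3, 3)) = -2002 - 1*(-1) = -2002 + 1 = -2001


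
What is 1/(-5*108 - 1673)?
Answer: -1/2213 ≈ -0.00045188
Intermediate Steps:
1/(-5*108 - 1673) = 1/(-540 - 1673) = 1/(-2213) = -1/2213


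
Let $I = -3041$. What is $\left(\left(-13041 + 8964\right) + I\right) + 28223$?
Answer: $21105$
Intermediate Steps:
$\left(\left(-13041 + 8964\right) + I\right) + 28223 = \left(\left(-13041 + 8964\right) - 3041\right) + 28223 = \left(-4077 - 3041\right) + 28223 = -7118 + 28223 = 21105$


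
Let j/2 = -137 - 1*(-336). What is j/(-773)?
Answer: -398/773 ≈ -0.51488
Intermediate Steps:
j = 398 (j = 2*(-137 - 1*(-336)) = 2*(-137 + 336) = 2*199 = 398)
j/(-773) = 398/(-773) = 398*(-1/773) = -398/773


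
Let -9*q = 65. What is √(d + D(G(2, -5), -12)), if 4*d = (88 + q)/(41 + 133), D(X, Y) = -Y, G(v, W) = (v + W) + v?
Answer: √13205730/1044 ≈ 3.4808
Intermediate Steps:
q = -65/9 (q = -⅑*65 = -65/9 ≈ -7.2222)
G(v, W) = W + 2*v (G(v, W) = (W + v) + v = W + 2*v)
d = 727/6264 (d = ((88 - 65/9)/(41 + 133))/4 = ((727/9)/174)/4 = ((727/9)*(1/174))/4 = (¼)*(727/1566) = 727/6264 ≈ 0.11606)
√(d + D(G(2, -5), -12)) = √(727/6264 - 1*(-12)) = √(727/6264 + 12) = √(75895/6264) = √13205730/1044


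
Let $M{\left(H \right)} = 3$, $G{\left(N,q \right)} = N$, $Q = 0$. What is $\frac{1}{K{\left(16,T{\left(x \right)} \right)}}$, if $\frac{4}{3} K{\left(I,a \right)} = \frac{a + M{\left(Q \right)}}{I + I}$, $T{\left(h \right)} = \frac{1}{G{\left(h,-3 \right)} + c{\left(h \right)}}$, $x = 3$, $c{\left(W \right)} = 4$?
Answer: $\frac{448}{33} \approx 13.576$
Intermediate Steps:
$T{\left(h \right)} = \frac{1}{4 + h}$ ($T{\left(h \right)} = \frac{1}{h + 4} = \frac{1}{4 + h}$)
$K{\left(I,a \right)} = \frac{3 \left(3 + a\right)}{8 I}$ ($K{\left(I,a \right)} = \frac{3 \frac{a + 3}{I + I}}{4} = \frac{3 \frac{3 + a}{2 I}}{4} = \frac{3 \left(3 + a\right)}{8 I}$)
$\frac{1}{K{\left(16,T{\left(x \right)} \right)}} = \frac{1}{\frac{3}{8} \cdot \frac{1}{16} \left(3 + \frac{1}{4 + 3}\right)} = \frac{1}{\frac{3}{8} \cdot \frac{1}{16} \left(3 + \frac{1}{7}\right)} = \frac{1}{\frac{3}{8} \cdot \frac{1}{16} \cdot \frac{22}{7}} = \frac{1}{\frac{33}{448}} = \frac{448}{33}$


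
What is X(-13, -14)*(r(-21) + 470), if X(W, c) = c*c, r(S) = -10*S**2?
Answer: -772240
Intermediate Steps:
X(W, c) = c**2
X(-13, -14)*(r(-21) + 470) = (-14)**2*(-10*(-21)**2 + 470) = 196*(-10*441 + 470) = 196*(-4410 + 470) = 196*(-3940) = -772240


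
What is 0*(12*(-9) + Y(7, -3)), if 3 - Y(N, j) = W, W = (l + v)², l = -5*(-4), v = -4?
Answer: 0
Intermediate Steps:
l = 20
W = 256 (W = (20 - 4)² = 16² = 256)
Y(N, j) = -253 (Y(N, j) = 3 - 1*256 = 3 - 256 = -253)
0*(12*(-9) + Y(7, -3)) = 0*(12*(-9) - 253) = 0*(-108 - 253) = 0*(-361) = 0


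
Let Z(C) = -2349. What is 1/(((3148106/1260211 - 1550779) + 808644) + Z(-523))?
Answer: -1260211/938203778018 ≈ -1.3432e-6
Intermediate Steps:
1/(((3148106/1260211 - 1550779) + 808644) + Z(-523)) = 1/(((3148106/1260211 - 1550779) + 808644) - 2349) = 1/((-1954305606263/1260211 + 808644) - 2349) = 1/(-935243542379/1260211 - 2349) = 1/(-938203778018/1260211) = -1260211/938203778018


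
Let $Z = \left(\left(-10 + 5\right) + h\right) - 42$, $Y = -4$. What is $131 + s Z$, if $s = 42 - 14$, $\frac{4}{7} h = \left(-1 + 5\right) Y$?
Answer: $-1969$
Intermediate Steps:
$h = -28$ ($h = \frac{7 \left(-1 + 5\right) \left(-4\right)}{4} = \frac{7 \cdot 4 \left(-4\right)}{4} = \frac{7}{4} \left(-16\right) = -28$)
$s = 28$
$Z = -75$ ($Z = \left(\left(-10 + 5\right) - 28\right) - 42 = \left(-5 - 28\right) - 42 = -33 - 42 = -75$)
$131 + s Z = 131 + 28 \left(-75\right) = 131 - 2100 = -1969$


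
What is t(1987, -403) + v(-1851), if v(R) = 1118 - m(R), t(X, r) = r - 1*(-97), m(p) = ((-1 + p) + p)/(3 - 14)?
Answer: 5229/11 ≈ 475.36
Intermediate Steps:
m(p) = 1/11 - 2*p/11 (m(p) = (-1 + 2*p)/(-11) = (-1 + 2*p)*(-1/11) = 1/11 - 2*p/11)
t(X, r) = 97 + r (t(X, r) = r + 97 = 97 + r)
v(R) = 12297/11 + 2*R/11 (v(R) = 1118 - (1/11 - 2*R/11) = 1118 + (-1/11 + 2*R/11) = 12297/11 + 2*R/11)
t(1987, -403) + v(-1851) = (97 - 403) + (12297/11 + (2/11)*(-1851)) = -306 + (12297/11 - 3702/11) = -306 + 8595/11 = 5229/11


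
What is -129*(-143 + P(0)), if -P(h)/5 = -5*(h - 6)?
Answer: 37797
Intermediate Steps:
P(h) = -150 + 25*h (P(h) = -(-25)*(h - 6) = -(-25)*(-6 + h) = -5*(30 - 5*h) = -150 + 25*h)
-129*(-143 + P(0)) = -129*(-143 + (-150 + 25*0)) = -129*(-143 + (-150 + 0)) = -129*(-143 - 150) = -129*(-293) = 37797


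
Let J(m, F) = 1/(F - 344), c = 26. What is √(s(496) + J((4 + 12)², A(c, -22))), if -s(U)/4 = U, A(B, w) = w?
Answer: I*√265769070/366 ≈ 44.542*I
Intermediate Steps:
s(U) = -4*U
J(m, F) = 1/(-344 + F)
√(s(496) + J((4 + 12)², A(c, -22))) = √(-4*496 + 1/(-344 - 22)) = √(-1984 + 1/(-366)) = √(-1984 - 1/366) = √(-726145/366) = I*√265769070/366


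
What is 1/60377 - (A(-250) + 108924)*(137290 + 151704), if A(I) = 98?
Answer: -1902280259438235/60377 ≈ -3.1507e+10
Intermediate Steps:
1/60377 - (A(-250) + 108924)*(137290 + 151704) = 1/60377 - (98 + 108924)*(137290 + 151704) = 1/60377 - 109022*288994 = 1/60377 - 1*31506703868 = 1/60377 - 31506703868 = -1902280259438235/60377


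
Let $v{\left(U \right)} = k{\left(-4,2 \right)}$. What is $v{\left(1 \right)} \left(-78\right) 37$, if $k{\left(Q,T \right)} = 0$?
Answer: $0$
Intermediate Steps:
$v{\left(U \right)} = 0$
$v{\left(1 \right)} \left(-78\right) 37 = 0 \left(-78\right) 37 = 0 \cdot 37 = 0$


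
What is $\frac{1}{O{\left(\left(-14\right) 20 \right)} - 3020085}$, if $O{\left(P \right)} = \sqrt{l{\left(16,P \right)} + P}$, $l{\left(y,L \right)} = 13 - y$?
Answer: $- \frac{3020085}{9120913407508} - \frac{i \sqrt{283}}{9120913407508} \approx -3.3112 \cdot 10^{-7} - 1.8444 \cdot 10^{-12} i$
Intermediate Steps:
$O{\left(P \right)} = \sqrt{-3 + P}$ ($O{\left(P \right)} = \sqrt{\left(13 - 16\right) + P} = \sqrt{-3 + P}$)
$\frac{1}{O{\left(\left(-14\right) 20 \right)} - 3020085} = \frac{1}{\sqrt{-3 - 280} - 3020085} = \frac{1}{\sqrt{-283} - 3020085} = \frac{1}{i \sqrt{283} - 3020085} = \frac{1}{-3020085 + i \sqrt{283}}$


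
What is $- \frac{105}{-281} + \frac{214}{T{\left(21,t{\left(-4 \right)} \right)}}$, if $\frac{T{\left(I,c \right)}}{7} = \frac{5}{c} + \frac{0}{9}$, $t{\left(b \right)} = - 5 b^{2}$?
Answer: $- \frac{961409}{1967} \approx -488.77$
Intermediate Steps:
$T{\left(I,c \right)} = \frac{35}{c}$ ($T{\left(I,c \right)} = 7 \left(\frac{5}{c} + \frac{0}{9}\right) = 7 \left(\frac{5}{c} + 0 \cdot \frac{1}{9}\right) = 7 \left(\frac{5}{c} + 0\right) = 7 \frac{5}{c} = \frac{35}{c}$)
$- \frac{105}{-281} + \frac{214}{T{\left(21,t{\left(-4 \right)} \right)}} = - \frac{105}{-281} + \frac{214}{35 \frac{1}{\left(-5\right) \left(-4\right)^{2}}} = \left(-105\right) \left(- \frac{1}{281}\right) + \frac{214}{35 \frac{1}{\left(-5\right) 16}} = \frac{105}{281} + \frac{214}{35 \frac{1}{-80}} = \frac{105}{281} + \frac{214}{35 \left(- \frac{1}{80}\right)} = \frac{105}{281} + \frac{214}{- \frac{7}{16}} = \frac{105}{281} + 214 \left(- \frac{16}{7}\right) = \frac{105}{281} - \frac{3424}{7} = - \frac{961409}{1967}$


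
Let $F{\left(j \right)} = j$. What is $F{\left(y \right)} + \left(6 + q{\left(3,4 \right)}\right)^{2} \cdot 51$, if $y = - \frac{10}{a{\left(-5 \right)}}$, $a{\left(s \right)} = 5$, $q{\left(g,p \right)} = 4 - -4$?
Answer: $9994$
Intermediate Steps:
$q{\left(g,p \right)} = 8$ ($q{\left(g,p \right)} = 4 + 4 = 8$)
$y = -2$ ($y = - \frac{10}{5} = \left(-10\right) \frac{1}{5} = -2$)
$F{\left(y \right)} + \left(6 + q{\left(3,4 \right)}\right)^{2} \cdot 51 = -2 + \left(6 + 8\right)^{2} \cdot 51 = -2 + 14^{2} \cdot 51 = -2 + 196 \cdot 51 = -2 + 9996 = 9994$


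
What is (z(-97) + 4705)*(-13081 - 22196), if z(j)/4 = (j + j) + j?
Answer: -124915857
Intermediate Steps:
z(j) = 12*j (z(j) = 4*((j + j) + j) = 4*(2*j + j) = 4*(3*j) = 12*j)
(z(-97) + 4705)*(-13081 - 22196) = (12*(-97) + 4705)*(-13081 - 22196) = (-1164 + 4705)*(-35277) = 3541*(-35277) = -124915857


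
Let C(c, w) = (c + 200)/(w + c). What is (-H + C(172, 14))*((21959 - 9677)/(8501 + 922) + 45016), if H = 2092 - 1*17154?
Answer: 2130039808400/3141 ≈ 6.7814e+8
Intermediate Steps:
H = -15062 (H = 2092 - 17154 = -15062)
C(c, w) = (200 + c)/(c + w)
(-H + C(172, 14))*((21959 - 9677)/(8501 + 922) + 45016) = (-1*(-15062) + (200 + 172)/(172 + 14))*((21959 - 9677)/(8501 + 922) + 45016) = (15062 + 372/186)*(12282/9423 + 45016) = (15062 + (1/186)*372)*(12282*(1/9423) + 45016) = (15062 + 2)*(4094/3141 + 45016) = 15064*(141399350/3141) = 2130039808400/3141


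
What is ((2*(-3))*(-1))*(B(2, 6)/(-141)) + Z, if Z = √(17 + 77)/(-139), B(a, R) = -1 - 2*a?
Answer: 10/47 - √94/139 ≈ 0.14302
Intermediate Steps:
Z = -√94/139 (Z = √94*(-1/139) = -√94/139 ≈ -0.069751)
((2*(-3))*(-1))*(B(2, 6)/(-141)) + Z = ((2*(-3))*(-1))*((-1 - 2*2)/(-141)) - √94/139 = (-6*(-1))*((-1 - 4)*(-1/141)) - √94/139 = 6*(-5*(-1/141)) - √94/139 = 6*(5/141) - √94/139 = 10/47 - √94/139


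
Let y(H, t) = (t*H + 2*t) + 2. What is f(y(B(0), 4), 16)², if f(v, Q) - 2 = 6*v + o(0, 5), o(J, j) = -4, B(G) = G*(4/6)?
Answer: 3364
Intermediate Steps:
B(G) = 2*G/3 (B(G) = G*(4*(⅙)) = G*(⅔) = 2*G/3)
y(H, t) = 2 + 2*t + H*t (y(H, t) = (H*t + 2*t) + 2 = (2*t + H*t) + 2 = 2 + 2*t + H*t)
f(v, Q) = -2 + 6*v (f(v, Q) = 2 + (6*v - 4) = 2 + (-4 + 6*v) = -2 + 6*v)
f(y(B(0), 4), 16)² = (-2 + 6*(2 + 2*4 + ((⅔)*0)*4))² = (-2 + 6*(2 + 8 + 0*4))² = (-2 + 6*(2 + 8 + 0))² = (-2 + 6*10)² = (-2 + 60)² = 58² = 3364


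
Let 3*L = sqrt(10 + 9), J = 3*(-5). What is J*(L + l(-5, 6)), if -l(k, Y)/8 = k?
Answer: -600 - 5*sqrt(19) ≈ -621.79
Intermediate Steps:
J = -15
l(k, Y) = -8*k
L = sqrt(19)/3 (L = sqrt(10 + 9)/3 = sqrt(19)/3 ≈ 1.4530)
J*(L + l(-5, 6)) = -15*(sqrt(19)/3 - 8*(-5)) = -15*(sqrt(19)/3 + 40) = -15*(40 + sqrt(19)/3) = -600 - 5*sqrt(19)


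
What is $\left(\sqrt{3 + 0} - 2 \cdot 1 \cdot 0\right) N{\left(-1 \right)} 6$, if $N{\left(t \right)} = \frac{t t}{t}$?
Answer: $- 6 \sqrt{3} \approx -10.392$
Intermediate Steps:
$N{\left(t \right)} = t$ ($N{\left(t \right)} = \frac{t^{2}}{t} = t$)
$\left(\sqrt{3 + 0} - 2 \cdot 1 \cdot 0\right) N{\left(-1 \right)} 6 = \left(\sqrt{3 + 0} - 2 \cdot 1 \cdot 0\right) \left(-1\right) 6 = \left(\sqrt{3} - 0\right) \left(-1\right) 6 = \left(\sqrt{3} + 0\right) \left(-1\right) 6 = \sqrt{3} \left(-1\right) 6 = - \sqrt{3} \cdot 6 = - 6 \sqrt{3}$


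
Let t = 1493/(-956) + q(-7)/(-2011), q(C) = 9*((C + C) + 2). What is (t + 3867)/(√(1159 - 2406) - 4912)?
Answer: -9125845401916/11597092815339 - 7431470197*I*√1247/46388371261356 ≈ -0.78691 - 0.0056572*I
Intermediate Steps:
q(C) = 18 + 18*C (q(C) = 9*(2*C + 2) = 9*(2 + 2*C) = 18 + 18*C)
t = -2899175/1922516 (t = 1493/(-956) + (18 + 18*(-7))/(-2011) = 1493*(-1/956) + (18 - 126)*(-1/2011) = -1493/956 - 108*(-1/2011) = -1493/956 + 108/2011 = -2899175/1922516 ≈ -1.5080)
(t + 3867)/(√(1159 - 2406) - 4912) = (-2899175/1922516 + 3867)/(√(1159 - 2406) - 4912) = 7431470197/(1922516*(√(-1247) - 4912)) = 7431470197/(1922516*(I*√1247 - 4912)) = 7431470197/(1922516*(-4912 + I*√1247))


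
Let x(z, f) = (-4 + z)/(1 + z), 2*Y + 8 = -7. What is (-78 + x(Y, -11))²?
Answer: 982081/169 ≈ 5811.1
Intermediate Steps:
Y = -15/2 (Y = -4 + (½)*(-7) = -4 - 7/2 = -15/2 ≈ -7.5000)
x(z, f) = (-4 + z)/(1 + z)
(-78 + x(Y, -11))² = (-78 + (-4 - 15/2)/(1 - 15/2))² = (-78 - 23/2/(-13/2))² = (-78 - 2/13*(-23/2))² = (-78 + 23/13)² = (-991/13)² = 982081/169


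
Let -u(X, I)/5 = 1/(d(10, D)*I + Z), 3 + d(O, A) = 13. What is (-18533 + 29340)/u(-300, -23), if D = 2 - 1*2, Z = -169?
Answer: 4311993/5 ≈ 8.6240e+5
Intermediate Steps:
D = 0 (D = 2 - 2 = 0)
d(O, A) = 10 (d(O, A) = -3 + 13 = 10)
u(X, I) = -5/(-169 + 10*I) (u(X, I) = -5/(10*I - 169) = -5/(-169 + 10*I))
(-18533 + 29340)/u(-300, -23) = (-18533 + 29340)/((-5/(-169 + 10*(-23)))) = 10807/((-5/(-169 - 230))) = 10807/((-5/(-399))) = 10807/((-5*(-1/399))) = 10807/(5/399) = 10807*(399/5) = 4311993/5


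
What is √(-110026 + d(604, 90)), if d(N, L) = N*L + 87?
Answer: I*√55579 ≈ 235.75*I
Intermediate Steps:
d(N, L) = 87 + L*N (d(N, L) = L*N + 87 = 87 + L*N)
√(-110026 + d(604, 90)) = √(-110026 + (87 + 90*604)) = √(-110026 + (87 + 54360)) = √(-110026 + 54447) = √(-55579) = I*√55579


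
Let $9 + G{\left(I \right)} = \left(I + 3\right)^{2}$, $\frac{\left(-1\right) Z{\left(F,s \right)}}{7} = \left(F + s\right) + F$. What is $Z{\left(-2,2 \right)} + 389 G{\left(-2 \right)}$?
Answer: $-3098$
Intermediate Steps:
$Z{\left(F,s \right)} = - 14 F - 7 s$ ($Z{\left(F,s \right)} = - 7 \left(\left(F + s\right) + F\right) = - 7 \left(s + 2 F\right) = - 14 F - 7 s$)
$G{\left(I \right)} = -9 + \left(3 + I\right)^{2}$ ($G{\left(I \right)} = -9 + \left(I + 3\right)^{2} = -9 + \left(3 + I\right)^{2}$)
$Z{\left(-2,2 \right)} + 389 G{\left(-2 \right)} = \left(\left(-14\right) \left(-2\right) - 14\right) + 389 \left(- 2 \left(6 - 2\right)\right) = \left(28 - 14\right) + 389 \left(\left(-2\right) 4\right) = 14 + 389 \left(-8\right) = 14 - 3112 = -3098$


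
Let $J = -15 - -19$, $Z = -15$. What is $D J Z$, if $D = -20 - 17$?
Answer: $2220$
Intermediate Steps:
$J = 4$ ($J = -15 + 19 = 4$)
$D = -37$
$D J Z = \left(-37\right) 4 \left(-15\right) = \left(-148\right) \left(-15\right) = 2220$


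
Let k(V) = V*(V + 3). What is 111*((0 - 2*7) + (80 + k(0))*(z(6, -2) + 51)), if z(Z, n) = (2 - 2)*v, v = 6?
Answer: 451326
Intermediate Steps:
k(V) = V*(3 + V)
z(Z, n) = 0 (z(Z, n) = (2 - 2)*6 = 0*6 = 0)
111*((0 - 2*7) + (80 + k(0))*(z(6, -2) + 51)) = 111*((0 - 2*7) + (80 + 0*(3 + 0))*(0 + 51)) = 111*((0 - 14) + (80 + 0*3)*51) = 111*(-14 + (80 + 0)*51) = 111*(-14 + 80*51) = 111*(-14 + 4080) = 111*4066 = 451326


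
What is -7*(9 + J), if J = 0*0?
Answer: -63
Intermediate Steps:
J = 0
-7*(9 + J) = -7*(9 + 0) = -7*9 = -63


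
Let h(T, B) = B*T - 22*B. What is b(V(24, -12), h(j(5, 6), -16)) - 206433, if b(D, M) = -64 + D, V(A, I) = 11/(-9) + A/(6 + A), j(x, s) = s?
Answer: -9292384/45 ≈ -2.0650e+5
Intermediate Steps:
h(T, B) = -22*B + B*T
V(A, I) = -11/9 + A/(6 + A) (V(A, I) = 11*(-1/9) + A/(6 + A) = -11/9 + A/(6 + A))
b(V(24, -12), h(j(5, 6), -16)) - 206433 = (-64 + 2*(-33 - 1*24)/(9*(6 + 24))) - 206433 = (-64 + (2/9)*(-33 - 24)/30) - 206433 = (-64 + (2/9)*(1/30)*(-57)) - 206433 = (-64 - 19/45) - 206433 = -2899/45 - 206433 = -9292384/45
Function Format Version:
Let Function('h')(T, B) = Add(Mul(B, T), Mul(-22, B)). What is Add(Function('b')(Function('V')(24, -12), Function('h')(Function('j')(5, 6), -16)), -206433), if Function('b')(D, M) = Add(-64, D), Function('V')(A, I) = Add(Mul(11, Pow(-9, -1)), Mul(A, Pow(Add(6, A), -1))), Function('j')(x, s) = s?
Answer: Rational(-9292384, 45) ≈ -2.0650e+5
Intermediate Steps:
Function('h')(T, B) = Add(Mul(-22, B), Mul(B, T))
Function('V')(A, I) = Add(Rational(-11, 9), Mul(A, Pow(Add(6, A), -1))) (Function('V')(A, I) = Add(Mul(11, Rational(-1, 9)), Mul(A, Pow(Add(6, A), -1))) = Add(Rational(-11, 9), Mul(A, Pow(Add(6, A), -1))))
Add(Function('b')(Function('V')(24, -12), Function('h')(Function('j')(5, 6), -16)), -206433) = Add(Add(-64, Mul(Rational(2, 9), Pow(Add(6, 24), -1), Add(-33, Mul(-1, 24)))), -206433) = Add(Add(-64, Mul(Rational(2, 9), Pow(30, -1), Add(-33, -24))), -206433) = Add(Add(-64, Mul(Rational(2, 9), Rational(1, 30), -57)), -206433) = Add(Add(-64, Rational(-19, 45)), -206433) = Add(Rational(-2899, 45), -206433) = Rational(-9292384, 45)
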